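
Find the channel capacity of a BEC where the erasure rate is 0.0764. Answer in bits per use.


C = 1 - epsilon = 1 - 0.0764 = 0.9236

0.9236 bits


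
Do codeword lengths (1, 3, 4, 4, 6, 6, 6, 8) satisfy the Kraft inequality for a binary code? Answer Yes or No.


Kraft sum = sum(2^(-l_i)) = 0.8008, need <= 1. Result: satisfied (a binary prefix-free code with these lengths exists)

Yes


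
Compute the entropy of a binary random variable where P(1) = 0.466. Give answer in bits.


H = -p*log2(p) - (1-p)*log2(1-p). -0.466*log2(0.466) = 0.513345; -0.534*log2(0.534) = 0.483317. H = 0.513345 + 0.483317 = 0.9967

0.9967 bits


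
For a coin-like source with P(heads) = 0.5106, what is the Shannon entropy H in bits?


H = -p*log2(p) - (1-p)*log2(1-p). -0.5106*log2(0.5106) = 0.495146; -0.4894*log2(0.4894) = 0.504529. H = 0.495146 + 0.504529 = 0.9997

0.9997 bits


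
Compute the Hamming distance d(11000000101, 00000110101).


Count differing positions: ^ ^ . . . ^ ^ . . . . = 4 differences

4


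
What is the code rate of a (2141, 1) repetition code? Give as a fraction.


Rate = k/n = 1/2141

1/2141


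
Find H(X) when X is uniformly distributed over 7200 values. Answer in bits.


H = log2(n) = log2(7200) = 12.8138

12.8138 bits


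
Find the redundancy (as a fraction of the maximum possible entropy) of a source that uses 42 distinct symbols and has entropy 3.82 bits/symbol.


H_max = log2(K) = log2(42) = 5.3923 bits/symbol. Redundancy = 1 - H/H_max = 1 - 3.82/5.3923 = 1 - 0.7084 = 0.2916

0.2916


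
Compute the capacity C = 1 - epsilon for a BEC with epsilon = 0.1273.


C = 1 - epsilon = 1 - 0.1273 = 0.8727

0.8727 bits


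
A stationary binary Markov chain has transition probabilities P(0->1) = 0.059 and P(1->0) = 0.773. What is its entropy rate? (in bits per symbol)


Stationary distribution: pi_0 = p10/(p01+p10) = 0.9291, pi_1 = 0.0709. Entropy rate H' = pi_0*H(p01) + pi_1*H(p10) = 0.9291*0.3235 + 0.0709*0.7727 = 0.3553

0.3553 bits/symbol


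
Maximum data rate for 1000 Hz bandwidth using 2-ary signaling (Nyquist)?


Rate = 2 * B * log2(M) = 2 * 1000 * 1.0 = 2000.0

2000.0 bps


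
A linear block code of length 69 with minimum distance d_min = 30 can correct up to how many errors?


Correction capability = floor((d-1)/2) = floor((30-1)/2) = 14

14 errors


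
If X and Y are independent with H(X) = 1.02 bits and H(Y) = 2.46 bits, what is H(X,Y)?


For independent variables, H(X,Y) = H(X) + H(Y) = 1.02 + 2.46 = 3.48

3.48 bits


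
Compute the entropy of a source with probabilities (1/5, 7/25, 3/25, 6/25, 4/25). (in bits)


H = -sum(p_i * log2(p_i)). Terms: -(1/5)*log2(1/5) = 0.464386; -(7/25)*log2(7/25) = 0.514220; -(3/25)*log2(3/25) = 0.367067; -(6/25)*log2(6/25) = 0.494134; -(4/25)*log2(4/25) = 0.423017. H = 0.464386 + 0.514220 + 0.367067 + 0.494134 + 0.423017 = 2.2628

2.2628 bits


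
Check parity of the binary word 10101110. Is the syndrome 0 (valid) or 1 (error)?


Syndrome = XOR of all bits = 1 XOR 0 XOR 1 XOR 0 XOR 1 XOR 1 XOR 1 XOR 0 = 1

1


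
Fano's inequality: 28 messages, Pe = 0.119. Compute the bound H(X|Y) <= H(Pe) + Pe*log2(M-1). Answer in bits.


H(Pe) = -Pe*log2(Pe) - (1-Pe)*log2(1-Pe) = -0.119*log2(0.119) - 0.881*log2(0.881) = 0.365445 + 0.161035 = 0.5265. Pe*log2(M-1) = 0.119*log2(27) = 0.565832. Bound = H(Pe) + Pe*log2(M-1) = 0.365445 + 0.161035 + 0.565832 = 1.0923

1.0923 bits


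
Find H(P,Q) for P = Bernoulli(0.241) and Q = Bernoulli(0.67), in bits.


H(P,Q) = -p*log2(q) - (1-p)*log2(1-q). -0.241*log2(0.67) = 0.139242; -0.759*log2(0.33) = 1.213992. H(P,Q) = 0.139242 + 1.213992 = 1.3532

1.3532 bits


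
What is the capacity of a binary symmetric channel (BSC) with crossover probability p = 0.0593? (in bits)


H(p) = -p*log2(p) - (1-p)*log2(1-p) = -0.0593*log2(0.0593) - 0.9407*log2(0.9407) = 0.241696 + 0.082964 = 0.3247. C = 1 - H(p) = 1 - 0.3247 = 0.6753

0.6753 bits


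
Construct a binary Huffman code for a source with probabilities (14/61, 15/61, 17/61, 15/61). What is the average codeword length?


Huffman construction (repeatedly merge the two least-probable nodes; each merge adds 1 bit to every symbol beneath it): 14/61 + 15/61 = 29/61; 15/61 + 17/61 = 32/61; 29/61 + 32/61 = 1. Resulting codeword lengths (in the order the probabilities were given): (2, 2, 2, 2). L_avg = sum(p_i * l_i) = 14/61*2 + 15/61*2 + 17/61*2 + 15/61*2 = 2

2.0 bits


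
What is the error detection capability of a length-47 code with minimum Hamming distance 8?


Detection capability = d_min - 1 = 8 - 1 = 7

7 errors


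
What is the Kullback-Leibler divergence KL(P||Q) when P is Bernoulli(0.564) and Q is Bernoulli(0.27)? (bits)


KL = p*log2(p/q) + (1-p)*log2((1-p)/(1-q)) = 0.564*log2(0.564/0.27) + 0.436*log2(0.436/0.73) = 0.2752

0.2752 bits


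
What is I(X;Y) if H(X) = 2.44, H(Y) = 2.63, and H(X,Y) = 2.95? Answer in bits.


I(X;Y) = H(X) + H(Y) - H(X,Y) = 2.44 + 2.63 - 2.95 = 2.12

2.12 bits


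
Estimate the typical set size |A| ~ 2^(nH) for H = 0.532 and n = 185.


log2|A_typical| = nH = 185 * 0.532 = 98.42, so |A_typical| ~ 2^98.42 = 4.240e+29

4.240e+29


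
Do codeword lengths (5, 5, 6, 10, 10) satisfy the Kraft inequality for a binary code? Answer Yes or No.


Kraft sum = sum(2^(-l_i)) = 0.0801, need <= 1. Result: satisfied (a binary prefix-free code with these lengths exists)

Yes


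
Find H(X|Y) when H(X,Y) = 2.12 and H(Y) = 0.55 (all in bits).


H(X|Y) = H(X,Y) - H(Y) = 2.12 - 0.55 = 1.57

1.57 bits


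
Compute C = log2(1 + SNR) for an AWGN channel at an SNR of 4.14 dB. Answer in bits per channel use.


SNR_linear = 10^(4.14/10) = 2.5942; C = log2(1 + SNR_linear) = log2(1 + 2.5942) = 1.8457

1.8457 bits/channel use


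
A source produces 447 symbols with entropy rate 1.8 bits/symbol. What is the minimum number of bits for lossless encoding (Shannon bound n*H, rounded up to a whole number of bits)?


Minimum bits >= n * H = 447 * 1.8 = 804.6, rounded up to a whole number of bits = 805

805 bits


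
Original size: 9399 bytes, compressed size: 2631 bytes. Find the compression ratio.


Ratio = original / compressed = 9399 / 2631 = 3.5724

3.5724


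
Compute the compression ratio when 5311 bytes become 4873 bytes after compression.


Ratio = original / compressed = 5311 / 4873 = 1.0899

1.0899


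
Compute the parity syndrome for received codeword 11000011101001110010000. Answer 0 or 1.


Syndrome = XOR of all bits = 1 XOR 1 XOR 0 XOR 0 XOR 0 XOR 0 XOR 1 XOR 1 XOR 1 XOR 0 XOR 1 XOR 0 XOR 0 XOR 1 XOR 1 XOR 1 XOR 0 XOR 0 XOR 1 XOR 0 XOR 0 XOR 0 XOR 0 = 0

0


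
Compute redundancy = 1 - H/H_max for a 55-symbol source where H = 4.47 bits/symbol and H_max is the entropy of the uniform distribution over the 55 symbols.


H_max = log2(K) = log2(55) = 5.7814 bits/symbol. Redundancy = 1 - H/H_max = 1 - 4.47/5.7814 = 1 - 0.7732 = 0.2268

0.2268


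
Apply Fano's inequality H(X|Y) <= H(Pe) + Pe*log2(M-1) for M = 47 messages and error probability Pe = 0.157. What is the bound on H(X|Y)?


H(Pe) = -Pe*log2(Pe) - (1-Pe)*log2(1-Pe) = -0.157*log2(0.157) - 0.843*log2(0.843) = 0.419373 + 0.207711 = 0.6271. Pe*log2(M-1) = 0.157*log2(46) = 0.867199. Bound = H(Pe) + Pe*log2(M-1) = 0.419373 + 0.207711 + 0.867199 = 1.4943

1.4943 bits


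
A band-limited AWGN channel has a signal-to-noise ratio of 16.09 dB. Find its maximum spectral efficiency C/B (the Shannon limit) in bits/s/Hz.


SNR_linear = 10^(16.09/10) = 40.6443; C/B = log2(1 + SNR_linear) = log2(1 + 40.6443) = 5.38

5.38 bits/s/Hz


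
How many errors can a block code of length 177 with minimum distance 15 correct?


Correction capability = floor((d-1)/2) = floor((15-1)/2) = 7

7 errors


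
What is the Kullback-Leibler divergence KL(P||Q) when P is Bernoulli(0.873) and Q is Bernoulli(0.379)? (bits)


KL = p*log2(p/q) + (1-p)*log2((1-p)/(1-q)) = 0.873*log2(0.873/0.379) + 0.127*log2(0.127/0.621) = 0.7601

0.7601 bits


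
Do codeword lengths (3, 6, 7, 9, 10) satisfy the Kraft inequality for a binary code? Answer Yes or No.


Kraft sum = sum(2^(-l_i)) = 0.1514, need <= 1. Result: satisfied (a binary prefix-free code with these lengths exists)

Yes


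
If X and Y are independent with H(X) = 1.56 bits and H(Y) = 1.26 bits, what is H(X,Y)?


For independent variables, H(X,Y) = H(X) + H(Y) = 1.56 + 1.26 = 2.82

2.82 bits


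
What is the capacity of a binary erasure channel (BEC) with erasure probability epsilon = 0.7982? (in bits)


C = 1 - epsilon = 1 - 0.7982 = 0.2018

0.2018 bits


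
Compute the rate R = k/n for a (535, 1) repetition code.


Rate = k/n = 1/535

1/535


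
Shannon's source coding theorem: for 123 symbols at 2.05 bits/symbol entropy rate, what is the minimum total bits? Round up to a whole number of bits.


Minimum bits >= n * H = 123 * 2.05 = 252.15, rounded up to a whole number of bits = 253

253 bits


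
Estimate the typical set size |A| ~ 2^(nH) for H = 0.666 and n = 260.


log2|A_typical| = nH = 260 * 0.666 = 173.16, so |A_typical| ~ 2^173.16 = 1.338e+52

1.338e+52


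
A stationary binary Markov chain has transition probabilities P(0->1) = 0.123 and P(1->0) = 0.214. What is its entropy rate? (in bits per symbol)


Stationary distribution: pi_0 = p10/(p01+p10) = 0.635, pi_1 = 0.365. Entropy rate H' = pi_0*H(p01) + pi_1*H(p10) = 0.635*0.5379 + 0.365*0.7491 = 0.615

0.615 bits/symbol


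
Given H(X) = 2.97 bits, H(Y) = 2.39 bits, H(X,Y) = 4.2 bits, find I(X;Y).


I(X;Y) = H(X) + H(Y) - H(X,Y) = 2.97 + 2.39 - 4.2 = 1.16

1.16 bits


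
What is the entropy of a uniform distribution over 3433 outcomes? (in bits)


H = log2(n) = log2(3433) = 11.7453

11.7453 bits


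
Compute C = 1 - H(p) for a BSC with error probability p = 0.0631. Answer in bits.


H(p) = -p*log2(p) - (1-p)*log2(1-p) = -0.0631*log2(0.0631) - 0.9369*log2(0.9369) = 0.251530 + 0.088100 = 0.3396. C = 1 - H(p) = 1 - 0.3396 = 0.6604

0.6604 bits


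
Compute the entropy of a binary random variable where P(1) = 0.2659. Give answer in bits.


H = -p*log2(p) - (1-p)*log2(1-p). -0.2659*log2(0.2659) = 0.508147; -0.7341*log2(0.7341) = 0.327373. H = 0.508147 + 0.327373 = 0.8355

0.8355 bits


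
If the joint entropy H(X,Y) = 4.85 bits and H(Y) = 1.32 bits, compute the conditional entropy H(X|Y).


H(X|Y) = H(X,Y) - H(Y) = 4.85 - 1.32 = 3.53

3.53 bits


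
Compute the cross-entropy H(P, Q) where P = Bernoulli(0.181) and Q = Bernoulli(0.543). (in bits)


H(P,Q) = -p*log2(q) - (1-p)*log2(1-q). -0.181*log2(0.543) = 0.159457; -0.819*log2(0.457) = 0.925252. H(P,Q) = 0.159457 + 0.925252 = 1.0847

1.0847 bits


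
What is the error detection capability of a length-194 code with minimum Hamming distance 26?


Detection capability = d_min - 1 = 26 - 1 = 25

25 errors


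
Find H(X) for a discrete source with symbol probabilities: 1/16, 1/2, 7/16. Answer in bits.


H = -sum(p_i * log2(p_i)). Terms: -(1/16)*log2(1/16) = 0.250000; -(1/2)*log2(1/2) = 0.500000; -(7/16)*log2(7/16) = 0.521782. H = 0.250000 + 0.500000 + 0.521782 = 1.2718

1.2718 bits


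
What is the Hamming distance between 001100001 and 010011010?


Count differing positions: . ^ ^ ^ ^ ^ . ^ ^ = 7 differences

7


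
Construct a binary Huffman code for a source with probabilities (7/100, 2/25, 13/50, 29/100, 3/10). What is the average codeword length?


Huffman construction (repeatedly merge the two least-probable nodes; each merge adds 1 bit to every symbol beneath it): 7/100 + 2/25 = 3/20; 3/20 + 13/50 = 41/100; 29/100 + 3/10 = 59/100; 41/100 + 59/100 = 1. Resulting codeword lengths (in the order the probabilities were given): (3, 3, 2, 2, 2). L_avg = sum(p_i * l_i) = 7/100*3 + 2/25*3 + 13/50*2 + 29/100*2 + 3/10*2 = 43/20 = 2.15

2.15 bits


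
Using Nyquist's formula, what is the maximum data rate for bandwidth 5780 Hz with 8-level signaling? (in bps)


Rate = 2 * B * log2(M) = 2 * 5780 * 3.0 = 34680.0

34680.0 bps


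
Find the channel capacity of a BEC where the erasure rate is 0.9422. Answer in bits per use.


C = 1 - epsilon = 1 - 0.9422 = 0.0578

0.0578 bits


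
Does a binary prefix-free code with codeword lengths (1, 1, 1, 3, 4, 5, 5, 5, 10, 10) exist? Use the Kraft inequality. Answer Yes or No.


Kraft sum = sum(2^(-l_i)) = 1.7832, need <= 1. Result: violated (a binary prefix-free code with these lengths cannot exist)

No


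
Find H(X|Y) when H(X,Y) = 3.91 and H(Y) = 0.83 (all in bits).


H(X|Y) = H(X,Y) - H(Y) = 3.91 - 0.83 = 3.08

3.08 bits


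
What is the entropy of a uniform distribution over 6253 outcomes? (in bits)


H = log2(n) = log2(6253) = 12.6103

12.6103 bits


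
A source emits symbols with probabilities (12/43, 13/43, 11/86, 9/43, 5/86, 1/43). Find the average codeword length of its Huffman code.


Huffman construction (repeatedly merge the two least-probable nodes; each merge adds 1 bit to every symbol beneath it): 1/43 + 5/86 = 7/86; 7/86 + 11/86 = 9/43; 9/43 + 9/43 = 18/43; 12/43 + 13/43 = 25/43; 18/43 + 25/43 = 1. Resulting codeword lengths (in the order the probabilities were given): (2, 2, 3, 2, 4, 4). L_avg = sum(p_i * l_i) = 12/43*2 + 13/43*2 + 11/86*3 + 9/43*2 + 5/86*4 + 1/43*4 = 197/86 = 2.2907

2.2907 bits


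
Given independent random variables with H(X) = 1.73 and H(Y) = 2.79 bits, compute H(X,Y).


For independent variables, H(X,Y) = H(X) + H(Y) = 1.73 + 2.79 = 4.52

4.52 bits


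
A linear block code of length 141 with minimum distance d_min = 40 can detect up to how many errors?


Detection capability = d_min - 1 = 40 - 1 = 39

39 errors


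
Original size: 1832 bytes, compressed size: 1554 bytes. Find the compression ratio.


Ratio = original / compressed = 1832 / 1554 = 1.1789

1.1789


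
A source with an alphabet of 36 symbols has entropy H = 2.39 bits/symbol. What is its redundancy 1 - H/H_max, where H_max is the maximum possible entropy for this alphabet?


H_max = log2(K) = log2(36) = 5.1699 bits/symbol. Redundancy = 1 - H/H_max = 1 - 2.39/5.1699 = 1 - 0.4623 = 0.5377

0.5377


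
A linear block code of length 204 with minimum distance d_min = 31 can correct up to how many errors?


Correction capability = floor((d-1)/2) = floor((31-1)/2) = 15

15 errors


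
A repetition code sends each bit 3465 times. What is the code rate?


Rate = k/n = 1/3465

1/3465


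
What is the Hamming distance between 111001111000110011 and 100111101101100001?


Count differing positions: . ^ ^ ^ ^ . . ^ . ^ . ^ . ^ . . ^ . = 9 differences

9


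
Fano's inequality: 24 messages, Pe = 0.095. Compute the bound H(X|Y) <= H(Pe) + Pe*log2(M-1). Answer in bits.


H(Pe) = -Pe*log2(Pe) - (1-Pe)*log2(1-Pe) = -0.095*log2(0.095) - 0.905*log2(0.905) = 0.322613 + 0.130329 = 0.4529. Pe*log2(M-1) = 0.095*log2(23) = 0.429738. Bound = H(Pe) + Pe*log2(M-1) = 0.322613 + 0.130329 + 0.429738 = 0.8827

0.8827 bits


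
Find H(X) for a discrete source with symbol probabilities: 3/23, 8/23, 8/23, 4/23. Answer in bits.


H = -sum(p_i * log2(p_i)). Terms: -(3/23)*log2(3/23) = 0.383296; -(8/23)*log2(8/23) = 0.529935; -(8/23)*log2(8/23) = 0.529935; -(4/23)*log2(4/23) = 0.438880. H = 0.383296 + 0.529935 + 0.529935 + 0.438880 = 1.882

1.882 bits


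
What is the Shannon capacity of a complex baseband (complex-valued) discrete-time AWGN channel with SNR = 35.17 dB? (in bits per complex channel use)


SNR_linear = 10^(35.17/10) = 3288.5163; C = log2(1 + SNR_linear) = log2(1 + 3288.5163) = 11.6837

11.6837 bits/channel use


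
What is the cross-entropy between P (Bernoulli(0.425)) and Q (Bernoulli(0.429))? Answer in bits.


H(P,Q) = -p*log2(q) - (1-p)*log2(1-q). -0.425*log2(0.429) = 0.518904; -0.575*log2(0.571) = 0.464851. H(P,Q) = 0.518904 + 0.464851 = 0.9838

0.9838 bits


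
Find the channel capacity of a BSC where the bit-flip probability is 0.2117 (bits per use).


H(p) = -p*log2(p) - (1-p)*log2(1-p) = -0.2117*log2(0.2117) - 0.7883*log2(0.7883) = 0.474188 + 0.270531 = 0.7447. C = 1 - H(p) = 1 - 0.7447 = 0.2553

0.2553 bits


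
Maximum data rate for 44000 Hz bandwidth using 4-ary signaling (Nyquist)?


Rate = 2 * B * log2(M) = 2 * 44000 * 2.0 = 176000.0

176000.0 bps


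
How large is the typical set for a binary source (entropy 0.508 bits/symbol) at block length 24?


log2|A_typical| = nH = 24 * 0.508 = 12.192, so |A_typical| ~ 2^12.192 = 4.679e+03

4.679e+03


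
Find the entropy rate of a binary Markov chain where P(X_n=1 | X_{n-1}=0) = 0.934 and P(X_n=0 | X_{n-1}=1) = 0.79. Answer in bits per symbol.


Stationary distribution: pi_0 = p10/(p01+p10) = 0.4582, pi_1 = 0.5418. Entropy rate H' = pi_0*H(p01) + pi_1*H(p10) = 0.4582*0.3508 + 0.5418*0.7415 = 0.5625

0.5625 bits/symbol


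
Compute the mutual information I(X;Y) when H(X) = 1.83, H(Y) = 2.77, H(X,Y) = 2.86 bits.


I(X;Y) = H(X) + H(Y) - H(X,Y) = 1.83 + 2.77 - 2.86 = 1.74

1.74 bits


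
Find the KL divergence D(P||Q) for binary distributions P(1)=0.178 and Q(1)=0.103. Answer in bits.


KL = p*log2(p/q) + (1-p)*log2((1-p)/(1-q)) = 0.178*log2(0.178/0.103) + 0.822*log2(0.822/0.897) = 0.0369

0.0369 bits


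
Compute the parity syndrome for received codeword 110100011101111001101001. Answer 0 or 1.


Syndrome = XOR of all bits = 1 XOR 1 XOR 0 XOR 1 XOR 0 XOR 0 XOR 0 XOR 1 XOR 1 XOR 1 XOR 0 XOR 1 XOR 1 XOR 1 XOR 1 XOR 0 XOR 0 XOR 1 XOR 1 XOR 0 XOR 1 XOR 0 XOR 0 XOR 1 = 0

0


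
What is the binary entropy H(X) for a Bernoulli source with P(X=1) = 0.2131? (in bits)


H = -p*log2(p) - (1-p)*log2(1-p). -0.2131*log2(0.2131) = 0.475298; -0.7869*log2(0.7869) = 0.272069. H = 0.475298 + 0.272069 = 0.7474

0.7474 bits


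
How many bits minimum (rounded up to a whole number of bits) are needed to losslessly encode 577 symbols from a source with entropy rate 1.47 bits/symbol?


Minimum bits >= n * H = 577 * 1.47 = 848.19, rounded up to a whole number of bits = 849

849 bits


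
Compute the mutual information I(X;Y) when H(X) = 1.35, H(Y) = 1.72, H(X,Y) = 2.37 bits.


I(X;Y) = H(X) + H(Y) - H(X,Y) = 1.35 + 1.72 - 2.37 = 0.7

0.7 bits


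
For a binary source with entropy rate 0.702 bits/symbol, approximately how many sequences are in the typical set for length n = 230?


log2|A_typical| = nH = 230 * 0.702 = 161.46, so |A_typical| ~ 2^161.46 = 4.021e+48

4.021e+48


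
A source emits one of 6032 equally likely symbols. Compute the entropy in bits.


H = log2(n) = log2(6032) = 12.5584

12.5584 bits


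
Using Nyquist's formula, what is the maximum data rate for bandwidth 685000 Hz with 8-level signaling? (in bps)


Rate = 2 * B * log2(M) = 2 * 685000 * 3.0 = 4110000.0

4110000.0 bps


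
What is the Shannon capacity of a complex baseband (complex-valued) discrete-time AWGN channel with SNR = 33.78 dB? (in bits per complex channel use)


SNR_linear = 10^(33.78/10) = 2387.8113; C = log2(1 + SNR_linear) = log2(1 + 2387.8113) = 11.2221

11.2221 bits/channel use


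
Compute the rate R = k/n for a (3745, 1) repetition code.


Rate = k/n = 1/3745

1/3745


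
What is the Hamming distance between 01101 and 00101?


Count differing positions: . ^ . . . = 1 differences

1


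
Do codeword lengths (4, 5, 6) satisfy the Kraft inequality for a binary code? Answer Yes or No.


Kraft sum = sum(2^(-l_i)) = 0.1094, need <= 1. Result: satisfied (a binary prefix-free code with these lengths exists)

Yes


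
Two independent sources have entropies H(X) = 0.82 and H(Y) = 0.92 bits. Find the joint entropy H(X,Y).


For independent variables, H(X,Y) = H(X) + H(Y) = 0.82 + 0.92 = 1.74

1.74 bits


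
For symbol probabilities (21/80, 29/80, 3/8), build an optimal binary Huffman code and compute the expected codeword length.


Huffman construction (repeatedly merge the two least-probable nodes; each merge adds 1 bit to every symbol beneath it): 21/80 + 29/80 = 5/8; 3/8 + 5/8 = 1. Resulting codeword lengths (in the order the probabilities were given): (2, 2, 1). L_avg = sum(p_i * l_i) = 21/80*2 + 29/80*2 + 3/8*1 = 13/8 = 1.625

1.625 bits


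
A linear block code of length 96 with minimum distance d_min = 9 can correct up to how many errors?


Correction capability = floor((d-1)/2) = floor((9-1)/2) = 4

4 errors


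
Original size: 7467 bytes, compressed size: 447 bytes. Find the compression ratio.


Ratio = original / compressed = 7467 / 447 = 16.7047

16.7047


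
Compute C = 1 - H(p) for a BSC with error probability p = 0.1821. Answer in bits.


H(p) = -p*log2(p) - (1-p)*log2(1-p) = -0.1821*log2(0.1821) - 0.8179*log2(0.8179) = 0.447456 + 0.237194 = 0.6846. C = 1 - H(p) = 1 - 0.6846 = 0.3154

0.3154 bits


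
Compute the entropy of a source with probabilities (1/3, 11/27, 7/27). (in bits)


H = -sum(p_i * log2(p_i)). Terms: -(1/3)*log2(1/3) = 0.528321; -(11/27)*log2(11/27) = 0.527778; -(7/27)*log2(7/27) = 0.504916. H = 0.528321 + 0.527778 + 0.504916 = 1.561

1.561 bits


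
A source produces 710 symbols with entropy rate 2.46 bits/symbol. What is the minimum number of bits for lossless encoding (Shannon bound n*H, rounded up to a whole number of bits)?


Minimum bits >= n * H = 710 * 2.46 = 1746.6, rounded up to a whole number of bits = 1747

1747 bits


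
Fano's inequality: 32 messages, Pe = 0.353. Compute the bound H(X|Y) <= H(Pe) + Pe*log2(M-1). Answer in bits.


H(Pe) = -Pe*log2(Pe) - (1-Pe)*log2(1-Pe) = -0.353*log2(0.353) - 0.647*log2(0.647) = 0.530298 + 0.406421 = 0.9367. Pe*log2(M-1) = 0.353*log2(31) = 1.748831. Bound = H(Pe) + Pe*log2(M-1) = 0.530298 + 0.406421 + 1.748831 = 2.6856

2.6856 bits


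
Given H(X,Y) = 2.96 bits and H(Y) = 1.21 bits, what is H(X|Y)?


H(X|Y) = H(X,Y) - H(Y) = 2.96 - 1.21 = 1.75

1.75 bits


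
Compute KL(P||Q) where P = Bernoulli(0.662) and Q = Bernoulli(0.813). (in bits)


KL = p*log2(p/q) + (1-p)*log2((1-p)/(1-q)) = 0.662*log2(0.662/0.813) + 0.338*log2(0.338/0.187) = 0.0924

0.0924 bits


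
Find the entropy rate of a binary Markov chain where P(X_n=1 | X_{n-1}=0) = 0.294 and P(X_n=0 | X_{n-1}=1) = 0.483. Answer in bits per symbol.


Stationary distribution: pi_0 = p10/(p01+p10) = 0.6216, pi_1 = 0.3784. Entropy rate H' = pi_0*H(p01) + pi_1*H(p10) = 0.6216*0.8738 + 0.3784*0.9992 = 0.9213

0.9213 bits/symbol


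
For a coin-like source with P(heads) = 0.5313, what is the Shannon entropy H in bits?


H = -p*log2(p) - (1-p)*log2(1-p). -0.5313*log2(0.5313) = 0.484759; -0.4687*log2(0.4687) = 0.512413. H = 0.484759 + 0.512413 = 0.9972

0.9972 bits


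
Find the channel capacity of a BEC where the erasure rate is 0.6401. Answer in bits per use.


C = 1 - epsilon = 1 - 0.6401 = 0.3599

0.3599 bits


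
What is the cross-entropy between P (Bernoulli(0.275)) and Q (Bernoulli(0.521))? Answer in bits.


H(P,Q) = -p*log2(q) - (1-p)*log2(1-q). -0.275*log2(0.521) = 0.258677; -0.725*log2(0.479) = 0.769879. H(P,Q) = 0.258677 + 0.769879 = 1.0286

1.0286 bits


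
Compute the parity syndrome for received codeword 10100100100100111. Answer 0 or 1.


Syndrome = XOR of all bits = 1 XOR 0 XOR 1 XOR 0 XOR 0 XOR 1 XOR 0 XOR 0 XOR 1 XOR 0 XOR 0 XOR 1 XOR 0 XOR 0 XOR 1 XOR 1 XOR 1 = 0

0


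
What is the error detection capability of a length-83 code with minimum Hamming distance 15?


Detection capability = d_min - 1 = 15 - 1 = 14

14 errors


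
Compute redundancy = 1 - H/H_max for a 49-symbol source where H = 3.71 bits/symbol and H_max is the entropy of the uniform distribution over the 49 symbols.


H_max = log2(K) = log2(49) = 5.6147 bits/symbol. Redundancy = 1 - H/H_max = 1 - 3.71/5.6147 = 1 - 0.6608 = 0.3392

0.3392


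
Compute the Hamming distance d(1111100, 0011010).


Count differing positions: ^ ^ . . ^ ^ . = 4 differences

4


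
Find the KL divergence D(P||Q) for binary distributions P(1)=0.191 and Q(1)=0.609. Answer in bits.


KL = p*log2(p/q) + (1-p)*log2((1-p)/(1-q)) = 0.191*log2(0.191/0.609) + 0.809*log2(0.809/0.391) = 0.5291

0.5291 bits


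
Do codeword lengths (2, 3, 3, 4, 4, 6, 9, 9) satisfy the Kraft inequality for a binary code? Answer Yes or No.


Kraft sum = sum(2^(-l_i)) = 0.6445, need <= 1. Result: satisfied (a binary prefix-free code with these lengths exists)

Yes


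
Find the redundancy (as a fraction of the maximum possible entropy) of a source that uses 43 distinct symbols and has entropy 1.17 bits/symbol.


H_max = log2(K) = log2(43) = 5.4263 bits/symbol. Redundancy = 1 - H/H_max = 1 - 1.17/5.4263 = 1 - 0.2156 = 0.7844

0.7844


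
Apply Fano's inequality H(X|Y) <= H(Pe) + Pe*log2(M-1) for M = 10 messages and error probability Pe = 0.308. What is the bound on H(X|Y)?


H(Pe) = -Pe*log2(Pe) - (1-Pe)*log2(1-Pe) = -0.308*log2(0.308) - 0.692*log2(0.692) = 0.523291 + 0.367560 = 0.8909. Pe*log2(M-1) = 0.308*log2(9) = 0.976337. Bound = H(Pe) + Pe*log2(M-1) = 0.523291 + 0.367560 + 0.976337 = 1.8672

1.8672 bits


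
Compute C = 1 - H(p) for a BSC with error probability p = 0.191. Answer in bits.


H(p) = -p*log2(p) - (1-p)*log2(1-p) = -0.191*log2(0.191) - 0.809*log2(0.809) = 0.456176 + 0.247383 = 0.7036. C = 1 - H(p) = 1 - 0.7036 = 0.2964

0.2964 bits


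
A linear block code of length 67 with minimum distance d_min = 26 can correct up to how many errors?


Correction capability = floor((d-1)/2) = floor((26-1)/2) = 12

12 errors


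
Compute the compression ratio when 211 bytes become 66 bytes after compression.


Ratio = original / compressed = 211 / 66 = 3.197

3.197


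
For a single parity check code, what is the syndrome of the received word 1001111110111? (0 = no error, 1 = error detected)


Syndrome = XOR of all bits = 1 XOR 0 XOR 0 XOR 1 XOR 1 XOR 1 XOR 1 XOR 1 XOR 1 XOR 0 XOR 1 XOR 1 XOR 1 = 0

0


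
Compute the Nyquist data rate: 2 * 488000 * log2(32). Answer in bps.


Rate = 2 * B * log2(M) = 2 * 488000 * 5.0 = 4880000.0

4880000.0 bps


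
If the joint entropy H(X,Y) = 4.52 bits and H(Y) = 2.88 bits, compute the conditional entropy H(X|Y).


H(X|Y) = H(X,Y) - H(Y) = 4.52 - 2.88 = 1.64

1.64 bits


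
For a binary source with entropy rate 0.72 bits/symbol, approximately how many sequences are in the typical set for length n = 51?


log2|A_typical| = nH = 51 * 0.72 = 36.72, so |A_typical| ~ 2^36.72 = 1.132e+11

1.132e+11


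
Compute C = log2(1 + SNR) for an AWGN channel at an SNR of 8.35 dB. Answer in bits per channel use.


SNR_linear = 10^(8.35/10) = 6.8391; C = log2(1 + SNR_linear) = log2(1 + 6.8391) = 2.9707

2.9707 bits/channel use


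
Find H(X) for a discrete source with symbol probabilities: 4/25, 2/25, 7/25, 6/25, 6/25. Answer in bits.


H = -sum(p_i * log2(p_i)). Terms: -(4/25)*log2(4/25) = 0.423017; -(2/25)*log2(2/25) = 0.291508; -(7/25)*log2(7/25) = 0.514220; -(6/25)*log2(6/25) = 0.494134; -(6/25)*log2(6/25) = 0.494134. H = 0.423017 + 0.291508 + 0.514220 + 0.494134 + 0.494134 = 2.217

2.217 bits


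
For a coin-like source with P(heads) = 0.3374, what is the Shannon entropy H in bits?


H = -p*log2(p) - (1-p)*log2(1-p). -0.3374*log2(0.3374) = 0.528864; -0.6626*log2(0.6626) = 0.393445. H = 0.528864 + 0.393445 = 0.9223

0.9223 bits


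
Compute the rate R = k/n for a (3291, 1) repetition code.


Rate = k/n = 1/3291

1/3291


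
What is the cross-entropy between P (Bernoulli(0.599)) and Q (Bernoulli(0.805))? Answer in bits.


H(P,Q) = -p*log2(q) - (1-p)*log2(1-q). -0.599*log2(0.805) = 0.187451; -0.401*log2(0.195) = 0.945740. H(P,Q) = 0.187451 + 0.945740 = 1.1332

1.1332 bits


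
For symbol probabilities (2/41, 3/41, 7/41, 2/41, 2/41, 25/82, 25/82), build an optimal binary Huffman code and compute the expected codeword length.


Huffman construction (repeatedly merge the two least-probable nodes; each merge adds 1 bit to every symbol beneath it): 2/41 + 2/41 = 4/41; 2/41 + 3/41 = 5/41; 4/41 + 5/41 = 9/41; 7/41 + 9/41 = 16/41; 25/82 + 25/82 = 25/41; 16/41 + 25/41 = 1. Resulting codeword lengths (in the order the probabilities were given): (4, 4, 2, 4, 4, 2, 2). L_avg = sum(p_i * l_i) = 2/41*4 + 3/41*4 + 7/41*2 + 2/41*4 + 2/41*4 + 25/82*2 + 25/82*2 = 100/41 = 2.439

2.439 bits


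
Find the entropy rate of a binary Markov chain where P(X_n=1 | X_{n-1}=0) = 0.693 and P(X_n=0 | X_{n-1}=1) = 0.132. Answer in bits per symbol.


Stationary distribution: pi_0 = p10/(p01+p10) = 0.16, pi_1 = 0.84. Entropy rate H' = pi_0*H(p01) + pi_1*H(p10) = 0.16*0.8897 + 0.84*0.5629 = 0.6152

0.6152 bits/symbol


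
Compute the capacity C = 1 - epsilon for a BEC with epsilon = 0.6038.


C = 1 - epsilon = 1 - 0.6038 = 0.3962

0.3962 bits


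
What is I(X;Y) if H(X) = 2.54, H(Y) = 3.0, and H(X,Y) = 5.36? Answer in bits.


I(X;Y) = H(X) + H(Y) - H(X,Y) = 2.54 + 3.0 - 5.36 = 0.18

0.18 bits


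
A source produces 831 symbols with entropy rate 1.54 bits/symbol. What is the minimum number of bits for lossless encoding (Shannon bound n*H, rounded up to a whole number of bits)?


Minimum bits >= n * H = 831 * 1.54 = 1279.74, rounded up to a whole number of bits = 1280

1280 bits


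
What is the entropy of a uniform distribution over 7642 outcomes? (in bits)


H = log2(n) = log2(7642) = 12.8997

12.8997 bits


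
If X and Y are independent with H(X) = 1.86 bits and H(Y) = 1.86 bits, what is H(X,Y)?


For independent variables, H(X,Y) = H(X) + H(Y) = 1.86 + 1.86 = 3.72

3.72 bits


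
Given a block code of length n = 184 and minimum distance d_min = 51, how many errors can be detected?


Detection capability = d_min - 1 = 51 - 1 = 50

50 errors


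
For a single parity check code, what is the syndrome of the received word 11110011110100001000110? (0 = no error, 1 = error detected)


Syndrome = XOR of all bits = 1 XOR 1 XOR 1 XOR 1 XOR 0 XOR 0 XOR 1 XOR 1 XOR 1 XOR 1 XOR 0 XOR 1 XOR 0 XOR 0 XOR 0 XOR 0 XOR 1 XOR 0 XOR 0 XOR 0 XOR 1 XOR 1 XOR 0 = 0

0


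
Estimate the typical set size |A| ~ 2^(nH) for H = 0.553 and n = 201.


log2|A_typical| = nH = 201 * 0.553 = 111.153, so |A_typical| ~ 2^111.153 = 2.887e+33

2.887e+33


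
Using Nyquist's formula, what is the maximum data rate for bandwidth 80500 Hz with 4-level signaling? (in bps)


Rate = 2 * B * log2(M) = 2 * 80500 * 2.0 = 322000.0

322000.0 bps


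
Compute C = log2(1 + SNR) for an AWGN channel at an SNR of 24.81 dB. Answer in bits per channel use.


SNR_linear = 10^(24.81/10) = 302.6913; C = log2(1 + SNR_linear) = log2(1 + 302.6913) = 8.2465

8.2465 bits/channel use


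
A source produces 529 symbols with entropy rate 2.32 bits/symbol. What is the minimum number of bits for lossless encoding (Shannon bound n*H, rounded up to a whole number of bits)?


Minimum bits >= n * H = 529 * 2.32 = 1227.28, rounded up to a whole number of bits = 1228

1228 bits


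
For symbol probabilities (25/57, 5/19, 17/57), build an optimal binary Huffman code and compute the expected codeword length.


Huffman construction (repeatedly merge the two least-probable nodes; each merge adds 1 bit to every symbol beneath it): 5/19 + 17/57 = 32/57; 25/57 + 32/57 = 1. Resulting codeword lengths (in the order the probabilities were given): (1, 2, 2). L_avg = sum(p_i * l_i) = 25/57*1 + 5/19*2 + 17/57*2 = 89/57 = 1.5614

1.5614 bits


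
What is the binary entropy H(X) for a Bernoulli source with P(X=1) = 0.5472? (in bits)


H = -p*log2(p) - (1-p)*log2(1-p). -0.5472*log2(0.5472) = 0.475987; -0.4528*log2(0.4528) = 0.517575. H = 0.475987 + 0.517575 = 0.9936

0.9936 bits


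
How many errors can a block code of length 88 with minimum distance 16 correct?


Correction capability = floor((d-1)/2) = floor((16-1)/2) = 7

7 errors


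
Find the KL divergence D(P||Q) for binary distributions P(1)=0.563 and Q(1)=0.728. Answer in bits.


KL = p*log2(p/q) + (1-p)*log2((1-p)/(1-q)) = 0.563*log2(0.563/0.728) + 0.437*log2(0.437/0.272) = 0.0902

0.0902 bits


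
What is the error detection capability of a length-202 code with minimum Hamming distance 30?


Detection capability = d_min - 1 = 30 - 1 = 29

29 errors


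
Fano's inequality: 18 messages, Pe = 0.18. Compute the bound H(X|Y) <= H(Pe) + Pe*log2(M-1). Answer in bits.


H(Pe) = -Pe*log2(Pe) - (1-Pe)*log2(1-Pe) = -0.18*log2(0.18) - 0.82*log2(0.82) = 0.445308 + 0.234769 = 0.6801. Pe*log2(M-1) = 0.18*log2(17) = 0.735743. Bound = H(Pe) + Pe*log2(M-1) = 0.445308 + 0.234769 + 0.735743 = 1.4158

1.4158 bits


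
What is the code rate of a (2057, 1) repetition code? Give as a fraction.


Rate = k/n = 1/2057

1/2057


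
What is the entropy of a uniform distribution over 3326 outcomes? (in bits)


H = log2(n) = log2(3326) = 11.6996

11.6996 bits


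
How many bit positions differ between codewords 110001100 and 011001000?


Count differing positions: ^ . ^ . . . ^ . . = 3 differences

3


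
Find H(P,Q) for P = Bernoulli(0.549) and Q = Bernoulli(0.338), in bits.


H(P,Q) = -p*log2(q) - (1-p)*log2(1-q). -0.549*log2(0.338) = 0.859133; -0.451*log2(0.662) = 0.268389. H(P,Q) = 0.859133 + 0.268389 = 1.1275

1.1275 bits


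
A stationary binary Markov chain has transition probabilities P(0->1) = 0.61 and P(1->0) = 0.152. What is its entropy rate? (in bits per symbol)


Stationary distribution: pi_0 = p10/(p01+p10) = 0.1995, pi_1 = 0.8005. Entropy rate H' = pi_0*H(p01) + pi_1*H(p10) = 0.1995*0.9648 + 0.8005*0.6148 = 0.6846

0.6846 bits/symbol


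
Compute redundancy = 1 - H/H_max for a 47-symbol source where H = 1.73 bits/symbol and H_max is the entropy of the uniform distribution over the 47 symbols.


H_max = log2(K) = log2(47) = 5.5546 bits/symbol. Redundancy = 1 - H/H_max = 1 - 1.73/5.5546 = 1 - 0.3115 = 0.6885

0.6885


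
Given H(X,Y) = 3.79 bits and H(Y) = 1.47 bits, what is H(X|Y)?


H(X|Y) = H(X,Y) - H(Y) = 3.79 - 1.47 = 2.32

2.32 bits


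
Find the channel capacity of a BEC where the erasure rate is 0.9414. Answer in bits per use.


C = 1 - epsilon = 1 - 0.9414 = 0.0586

0.0586 bits


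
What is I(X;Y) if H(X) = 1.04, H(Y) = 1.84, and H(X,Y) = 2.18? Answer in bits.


I(X;Y) = H(X) + H(Y) - H(X,Y) = 1.04 + 1.84 - 2.18 = 0.7

0.7 bits


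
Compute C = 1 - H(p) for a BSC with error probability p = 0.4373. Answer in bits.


H(p) = -p*log2(p) - (1-p)*log2(1-p) = -0.4373*log2(0.4373) - 0.5627*log2(0.5627) = 0.521832 + 0.466795 = 0.9886. C = 1 - H(p) = 1 - 0.9886 = 0.0114

0.0114 bits


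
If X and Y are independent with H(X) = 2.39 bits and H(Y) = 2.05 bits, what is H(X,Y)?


For independent variables, H(X,Y) = H(X) + H(Y) = 2.39 + 2.05 = 4.44

4.44 bits


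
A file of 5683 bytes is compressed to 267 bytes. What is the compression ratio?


Ratio = original / compressed = 5683 / 267 = 21.2846

21.2846


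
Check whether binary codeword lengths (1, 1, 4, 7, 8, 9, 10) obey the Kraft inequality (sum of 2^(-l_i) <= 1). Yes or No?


Kraft sum = sum(2^(-l_i)) = 1.0771, need <= 1. Result: violated (a binary prefix-free code with these lengths cannot exist)

No


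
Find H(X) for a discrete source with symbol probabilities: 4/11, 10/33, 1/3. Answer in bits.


H = -sum(p_i * log2(p_i)). Terms: -(4/11)*log2(4/11) = 0.530702; -(10/33)*log2(10/33) = 0.521959; -(1/3)*log2(1/3) = 0.528321. H = 0.530702 + 0.521959 + 0.528321 = 1.581

1.581 bits


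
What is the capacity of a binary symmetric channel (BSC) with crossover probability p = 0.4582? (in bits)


H(p) = -p*log2(p) - (1-p)*log2(1-p) = -0.4582*log2(0.4582) - 0.5418*log2(0.5418) = 0.515911 + 0.479042 = 0.995. C = 1 - H(p) = 1 - 0.995 = 0.005

0.005 bits


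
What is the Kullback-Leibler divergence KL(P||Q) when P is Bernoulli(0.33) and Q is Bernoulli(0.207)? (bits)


KL = p*log2(p/q) + (1-p)*log2((1-p)/(1-q)) = 0.33*log2(0.33/0.207) + 0.67*log2(0.67/0.793) = 0.0591

0.0591 bits


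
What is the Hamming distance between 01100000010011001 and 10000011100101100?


Count differing positions: ^ ^ ^ . . . ^ ^ ^ ^ . ^ ^ . ^ . ^ = 11 differences

11


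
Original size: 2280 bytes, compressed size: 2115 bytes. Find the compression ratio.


Ratio = original / compressed = 2280 / 2115 = 1.078

1.078


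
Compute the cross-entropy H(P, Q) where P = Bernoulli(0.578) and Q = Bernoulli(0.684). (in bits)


H(P,Q) = -p*log2(q) - (1-p)*log2(1-q). -0.578*log2(0.684) = 0.316705; -0.422*log2(0.316) = 0.701365. H(P,Q) = 0.316705 + 0.701365 = 1.0181

1.0181 bits


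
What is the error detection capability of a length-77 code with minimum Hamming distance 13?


Detection capability = d_min - 1 = 13 - 1 = 12

12 errors


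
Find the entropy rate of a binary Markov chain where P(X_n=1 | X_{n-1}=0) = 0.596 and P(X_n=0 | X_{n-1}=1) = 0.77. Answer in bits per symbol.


Stationary distribution: pi_0 = p10/(p01+p10) = 0.5637, pi_1 = 0.4363. Entropy rate H' = pi_0*H(p01) + pi_1*H(p10) = 0.5637*0.9732 + 0.4363*0.778 = 0.8881

0.8881 bits/symbol


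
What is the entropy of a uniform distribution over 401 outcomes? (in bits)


H = log2(n) = log2(401) = 8.6475

8.6475 bits


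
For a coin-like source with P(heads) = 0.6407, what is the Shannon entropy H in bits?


H = -p*log2(p) - (1-p)*log2(1-p). -0.6407*log2(0.6407) = 0.411508; -0.3593*log2(0.3593) = 0.530592. H = 0.411508 + 0.530592 = 0.9421

0.9421 bits


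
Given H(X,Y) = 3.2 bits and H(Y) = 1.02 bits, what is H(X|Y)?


H(X|Y) = H(X,Y) - H(Y) = 3.2 - 1.02 = 2.18

2.18 bits


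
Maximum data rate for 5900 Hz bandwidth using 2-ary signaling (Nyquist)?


Rate = 2 * B * log2(M) = 2 * 5900 * 1.0 = 11800.0

11800.0 bps


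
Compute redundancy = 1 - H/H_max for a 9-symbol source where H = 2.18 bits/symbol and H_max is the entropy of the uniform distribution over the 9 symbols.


H_max = log2(K) = log2(9) = 3.1699 bits/symbol. Redundancy = 1 - H/H_max = 1 - 2.18/3.1699 = 1 - 0.6877 = 0.3123

0.3123


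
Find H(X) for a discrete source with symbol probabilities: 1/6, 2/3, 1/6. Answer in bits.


H = -sum(p_i * log2(p_i)). Terms: -(1/6)*log2(1/6) = 0.430827; -(2/3)*log2(2/3) = 0.389975; -(1/6)*log2(1/6) = 0.430827. H = 0.430827 + 0.389975 + 0.430827 = 1.2516

1.2516 bits


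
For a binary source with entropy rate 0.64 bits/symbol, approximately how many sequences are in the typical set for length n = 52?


log2|A_typical| = nH = 52 * 0.64 = 33.28, so |A_typical| ~ 2^33.28 = 1.043e+10

1.043e+10


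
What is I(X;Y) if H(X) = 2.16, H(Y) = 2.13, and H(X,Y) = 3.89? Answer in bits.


I(X;Y) = H(X) + H(Y) - H(X,Y) = 2.16 + 2.13 - 3.89 = 0.4

0.4 bits


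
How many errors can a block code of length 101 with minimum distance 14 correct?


Correction capability = floor((d-1)/2) = floor((14-1)/2) = 6

6 errors


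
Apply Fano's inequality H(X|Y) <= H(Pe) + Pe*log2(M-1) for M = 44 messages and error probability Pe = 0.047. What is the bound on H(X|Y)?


H(Pe) = -Pe*log2(Pe) - (1-Pe)*log2(1-Pe) = -0.047*log2(0.047) - 0.953*log2(0.953) = 0.207326 + 0.066188 = 0.2735. Pe*log2(M-1) = 0.047*log2(43) = 0.255034. Bound = H(Pe) + Pe*log2(M-1) = 0.207326 + 0.066188 + 0.255034 = 0.5285

0.5285 bits


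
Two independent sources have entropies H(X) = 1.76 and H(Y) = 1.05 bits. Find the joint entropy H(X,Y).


For independent variables, H(X,Y) = H(X) + H(Y) = 1.76 + 1.05 = 2.81

2.81 bits


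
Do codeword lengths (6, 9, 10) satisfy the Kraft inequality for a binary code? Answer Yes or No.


Kraft sum = sum(2^(-l_i)) = 0.0186, need <= 1. Result: satisfied (a binary prefix-free code with these lengths exists)

Yes


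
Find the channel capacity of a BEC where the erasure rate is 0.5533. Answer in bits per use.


C = 1 - epsilon = 1 - 0.5533 = 0.4467

0.4467 bits


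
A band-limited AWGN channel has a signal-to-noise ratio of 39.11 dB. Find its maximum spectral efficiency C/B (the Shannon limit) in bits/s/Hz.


SNR_linear = 10^(39.11/10) = 8147.0428; C/B = log2(1 + SNR_linear) = log2(1 + 8147.0428) = 12.9922

12.9922 bits/s/Hz
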